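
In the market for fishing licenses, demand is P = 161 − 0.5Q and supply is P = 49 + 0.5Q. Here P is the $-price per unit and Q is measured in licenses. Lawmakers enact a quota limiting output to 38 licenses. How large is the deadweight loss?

Competitive equilibrium: 161 − 0.5Q = 49 + 0.5Q → Q* = 112, P* = 105.
At Q = 38: demand price = 161 − 0.5·38 = 142; supply price = 49 + 0.5·38 = 68.
ΔQ = 112 − 38 = 74; wedge = 142 − 68 = 74.
DWL = ½ × 74 × 74 = $2738.

$2738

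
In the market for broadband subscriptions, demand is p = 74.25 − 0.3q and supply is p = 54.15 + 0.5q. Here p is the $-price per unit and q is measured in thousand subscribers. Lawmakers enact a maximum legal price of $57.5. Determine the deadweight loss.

Competitive equilibrium: 74.25 − 0.3q = 54.15 + 0.5q → q* = 25.125, p* = 66.7125.
At the ceiling p = 57.5, quantity supplied = (57.5 − 54.15)/0.5 = 6.7.
Willingness to pay at q' = 6.7: 74.25 − 0.3·6.7 = 72.24.
Δq = 25.125 − 6.7 = 18.425; wedge = 72.24 − 57.5 = 14.74.
Welfare loss = ½ × 18.425 × 14.74 = $135.79 thousand.

$135.79 thousand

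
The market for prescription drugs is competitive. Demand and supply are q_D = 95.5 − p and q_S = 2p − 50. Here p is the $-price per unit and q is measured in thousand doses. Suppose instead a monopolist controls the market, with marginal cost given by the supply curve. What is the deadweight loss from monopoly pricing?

$265.08 thousand

In inverse form: demand p = 95.5 − q, supply p = 25 + 0.5q.
Competitive equilibrium: 95.5 − q = 25 + 0.5q → q* = 47, p* = 48.5.
Marginal revenue: MR = 95.5 − 2q. Set MR = MC: 95.5 − 2q = 25 + 0.5q → q_m = 28.2.
Price p_m = 95.5 − 1·28.2 = 67.3; MC(q_m) = 25 + 0.5·28.2 = 39.1.
Competitive q* = 47, so Δq = 18.8; wedge = 67.3 − 39.1 = 28.2.
Welfare loss = ½ × 18.8 × 28.2 = $265.08 thousand.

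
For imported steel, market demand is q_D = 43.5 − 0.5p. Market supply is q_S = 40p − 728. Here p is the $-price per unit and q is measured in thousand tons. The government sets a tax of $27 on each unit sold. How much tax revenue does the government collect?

In inverse form: demand p = 87 − 2q, supply p = 18.2 + 0.025q.
Competitive equilibrium: 87 − 2q = 18.2 + 0.025q → q* = 33.9753, p* = 19.0494.
With the tax, the buyer price exceeds the seller price by 27: (87 − 2q) − (18.2 + 0.025q) = 27 → q' = 20.642.
Tax revenue = 27 × 20.642 = $557.33 thousand.

$557.33 thousand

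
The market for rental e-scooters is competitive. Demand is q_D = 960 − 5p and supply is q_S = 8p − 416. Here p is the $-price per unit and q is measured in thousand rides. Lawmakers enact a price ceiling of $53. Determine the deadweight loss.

$29044.25 thousand

In inverse form: demand p = 192 − 0.2q, supply p = 52 + 0.125q.
Competitive equilibrium: 192 − 0.2q = 52 + 0.125q → q* = 430.76923, p* = 105.84615.
At the ceiling p = 53, quantity supplied = (53 − 52)/0.125 = 8.
Willingness to pay at q' = 8: 192 − 0.2·8 = 190.4.
Δq = 430.76923 − 8 = 422.76923; wedge = 190.4 − 53 = 137.4.
DWL = ½ × 422.76923 × 137.4 = $29044.25 thousand.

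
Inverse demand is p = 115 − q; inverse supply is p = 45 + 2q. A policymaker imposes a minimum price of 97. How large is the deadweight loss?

Competitive equilibrium: 115 − q = 45 + 2q → q* = 23.3333, p* = 91.6667.
At the floor p = 97, quantity demanded = (115 − 97)/1 = 18.
Sellers' marginal cost at q' = 18: 45 + 2·18 = 81.
Δq = 23.3333 − 18 = 5.3333; wedge = 97 − 81 = 16.
Deadweight loss = ½ × 5.3333 × 16 = 42.67.

42.67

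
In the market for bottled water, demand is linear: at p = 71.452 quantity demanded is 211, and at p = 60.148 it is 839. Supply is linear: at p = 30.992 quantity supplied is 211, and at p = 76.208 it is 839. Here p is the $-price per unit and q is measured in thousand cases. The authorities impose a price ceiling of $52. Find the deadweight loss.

Demand slope = (60.148 − 71.452)/(839 − 211) = −0.018, so p = 75.25 − 0.018q.
Supply slope = (76.208 − 30.992)/(839 − 211) = 0.072, so p = 15.8 + 0.072q.
Competitive equilibrium: 75.25 − 0.018q = 15.8 + 0.072q → q* = 660.5556, p* = 63.36.
At the ceiling p = 52, quantity supplied = (52 − 15.8)/0.072 = 502.7778.
Willingness to pay at q' = 502.7778: 75.25 − 0.018·502.7778 = 66.2.
Δq = 660.5556 − 502.7778 = 157.7778; wedge = 66.2 − 52 = 14.2.
DWL = ½ × 157.7778 × 14.2 = $1120.22 thousand.

$1120.22 thousand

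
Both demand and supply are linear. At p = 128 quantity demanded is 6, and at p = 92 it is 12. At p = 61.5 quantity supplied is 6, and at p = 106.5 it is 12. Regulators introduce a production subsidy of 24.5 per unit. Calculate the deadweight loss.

Demand slope = (92 − 128)/(12 − 6) = −6, so p = 164 − 6q.
Supply slope = (106.5 − 61.5)/(12 − 6) = 7.5, so p = 16.5 + 7.5q.
Competitive equilibrium: 164 − 6q = 16.5 + 7.5q → q* = 10.9259, p* = 98.4444.
The subsidy lowers effective supply by 24.5: p = 7.5q − 8.
New quantity: 164 − 6q = 7.5q − 8 → q' = 12.7407.
Overproduction Δq = 12.7407 − 10.9259 = 1.8148; wedge = subsidy = 24.5.
DWL = ½ × 1.8148 × 24.5 = 22.23.

22.23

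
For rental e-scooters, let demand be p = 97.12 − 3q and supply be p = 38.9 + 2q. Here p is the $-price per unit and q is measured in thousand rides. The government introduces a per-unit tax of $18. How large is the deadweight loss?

$32.40 thousand

Competitive equilibrium: 97.12 − 3q = 38.9 + 2q → q* = 11.644, p* = 62.188.
With the tax, the buyer price exceeds the seller price by 18: (97.12 − 3q) − (38.9 + 2q) = 18 → q' = 8.044.
Δq = 11.644 − 8.044 = 3.6; the wedge equals the tax, 18.
The triangle = ½ × 3.6 × 18 = $32.40 thousand.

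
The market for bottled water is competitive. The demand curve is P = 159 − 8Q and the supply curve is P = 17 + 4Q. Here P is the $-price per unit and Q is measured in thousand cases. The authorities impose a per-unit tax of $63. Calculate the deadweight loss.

$165.375 thousand

Competitive equilibrium: 159 − 8Q = 17 + 4Q → Q* = 11.8333, P* = 64.3333.
With the tax, the buyer price exceeds the seller price by 63: (159 − 8Q) − (17 + 4Q) = 63 → Q' = 6.5833.
ΔQ = 11.8333 − 6.5833 = 5.25; the wedge equals the tax, 63.
DWL = ½ × 5.25 × 63 = $165.375 thousand.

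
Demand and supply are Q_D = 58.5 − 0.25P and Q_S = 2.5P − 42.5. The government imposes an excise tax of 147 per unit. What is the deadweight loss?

2455.57

In inverse form: demand P = 234 − 4Q, supply P = 17 + 0.4Q.
Competitive equilibrium: 234 − 4Q = 17 + 0.4Q → Q* = 49.3182, P* = 36.7273.
With the tax, the buyer price exceeds the seller price by 147: (234 − 4Q) − (17 + 0.4Q) = 147 → Q' = 15.9091.
ΔQ = 49.3182 − 15.9091 = 33.4091; the wedge equals the tax, 147.
DWL = ½ × 33.4091 × 147 = 2455.57.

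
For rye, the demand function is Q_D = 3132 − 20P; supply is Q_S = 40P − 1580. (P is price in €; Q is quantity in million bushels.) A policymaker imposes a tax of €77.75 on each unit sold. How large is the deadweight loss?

€40300.42 million

In inverse form: demand P = 156.6 − 0.05Q, supply P = 39.5 + 0.025Q.
Competitive equilibrium: 156.6 − 0.05Q = 39.5 + 0.025Q → Q* = 1561.33333, P* = 78.53333.
With the tax, the buyer price exceeds the seller price by 77.75: (156.6 − 0.05Q) − (39.5 + 0.025Q) = 77.75 → Q' = 524.66667.
ΔQ = 1561.33333 − 524.66667 = 1036.66666; the wedge equals the tax, 77.75.
Welfare loss = ½ × 1036.66666 × 77.75 = €40300.42 million.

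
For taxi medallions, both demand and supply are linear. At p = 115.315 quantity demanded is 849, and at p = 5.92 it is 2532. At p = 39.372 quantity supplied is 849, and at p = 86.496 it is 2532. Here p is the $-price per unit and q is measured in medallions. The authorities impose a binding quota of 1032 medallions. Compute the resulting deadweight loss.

$18666.87

Demand slope = (5.92 − 115.315)/(2532 − 849) = −0.065, so p = 170.5 − 0.065q.
Supply slope = (86.496 − 39.372)/(2532 − 849) = 0.028, so p = 15.6 + 0.028q.
Competitive equilibrium: 170.5 − 0.065q = 15.6 + 0.028q → q* = 1665.5914, p* = 62.2366.
At q = 1032: demand price = 170.5 − 0.065·1032 = 103.42; supply price = 15.6 + 0.028·1032 = 44.496.
Δq = 1665.5914 − 1032 = 633.5914; wedge = 103.42 − 44.496 = 58.924.
DWL = ½ × 633.5914 × 58.924 = $18666.87.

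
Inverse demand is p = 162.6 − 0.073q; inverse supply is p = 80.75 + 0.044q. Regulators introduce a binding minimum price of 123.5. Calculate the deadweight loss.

1572.58

Competitive equilibrium: 162.6 − 0.073q = 80.75 + 0.044q → q* = 699.5726, p* = 111.5312.
At the floor p = 123.5, quantity demanded = (162.6 − 123.5)/0.073 = 535.6164.
Sellers' marginal cost at q' = 535.6164: 80.75 + 0.044·535.6164 = 104.3171.
Δq = 699.5726 − 535.6164 = 163.9562; wedge = 123.5 − 104.3171 = 19.1829.
Deadweight loss = ½ × 163.9562 × 19.1829 = 1572.58.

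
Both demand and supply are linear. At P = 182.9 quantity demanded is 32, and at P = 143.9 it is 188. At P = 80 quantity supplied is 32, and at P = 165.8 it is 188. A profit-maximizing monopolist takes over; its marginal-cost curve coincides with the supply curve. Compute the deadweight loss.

Demand slope = (143.9 − 182.9)/(188 − 32) = −0.25, so P = 190.9 − 0.25Q.
Supply slope = (165.8 − 80)/(188 − 32) = 0.55, so P = 62.4 + 0.55Q.
Competitive equilibrium: 190.9 − 0.25Q = 62.4 + 0.55Q → Q* = 160.625, P* = 150.7438.
Marginal revenue: MR = 190.9 − 0.5Q. Set MR = MC: 190.9 − 0.5Q = 62.4 + 0.55Q → Q_m = 122.381.
Price P_m = 190.9 − 0.25·122.381 = 160.3048; MC(Q_m) = 62.4 + 0.55·122.381 = 129.7096.
Competitive Q* = 160.625, so ΔQ = 38.244; wedge = 160.3048 − 129.7096 = 30.5952.
Deadweight loss = ½ × 38.244 × 30.5952 = 585.04.

585.04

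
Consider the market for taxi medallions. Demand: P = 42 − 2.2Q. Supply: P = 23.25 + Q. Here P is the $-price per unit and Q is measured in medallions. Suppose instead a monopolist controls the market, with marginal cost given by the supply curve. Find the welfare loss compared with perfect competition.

$9.12

Competitive equilibrium: 42 − 2.2Q = 23.25 + Q → Q* = 5.8594, P* = 29.1094.
Marginal revenue: MR = 42 − 4.4Q. Set MR = MC: 42 − 4.4Q = 23.25 + Q → Q_m = 3.4722.
Price P_m = 42 − 2.2·3.4722 = 34.3612; MC(Q_m) = 23.25 + 1·3.4722 = 26.7222.
Competitive Q* = 5.8594, so ΔQ = 2.3872; wedge = 34.3612 − 26.7222 = 7.639.
The triangle = ½ × 2.3872 × 7.639 = $9.12.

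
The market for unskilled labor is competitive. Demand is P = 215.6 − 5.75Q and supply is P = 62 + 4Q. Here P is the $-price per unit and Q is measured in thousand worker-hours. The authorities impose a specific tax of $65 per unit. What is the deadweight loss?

Competitive equilibrium: 215.6 − 5.75Q = 62 + 4Q → Q* = 15.75385, P* = 125.01538.
With the tax, the buyer price exceeds the seller price by 65: (215.6 − 5.75Q) − (62 + 4Q) = 65 → Q' = 9.08718.
ΔQ = 15.75385 − 9.08718 = 6.66667; the wedge equals the tax, 65.
Deadweight loss = ½ × 6.66667 × 65 = $216.67 thousand.

$216.67 thousand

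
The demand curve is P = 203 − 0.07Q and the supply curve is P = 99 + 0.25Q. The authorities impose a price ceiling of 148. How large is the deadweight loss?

2662.56

Competitive equilibrium: 203 − 0.07Q = 99 + 0.25Q → Q* = 325, P* = 180.25.
At the ceiling P = 148, quantity supplied = (148 − 99)/0.25 = 196.
Willingness to pay at Q' = 196: 203 − 0.07·196 = 189.28.
ΔQ = 325 − 196 = 129; wedge = 189.28 − 148 = 41.28.
Deadweight loss = ½ × 129 × 41.28 = 2662.56.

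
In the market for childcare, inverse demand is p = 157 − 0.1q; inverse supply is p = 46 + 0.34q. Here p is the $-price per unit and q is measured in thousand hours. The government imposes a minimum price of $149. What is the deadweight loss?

$6529.14 thousand

Competitive equilibrium: 157 − 0.1q = 46 + 0.34q → q* = 252.2727, p* = 131.7727.
At the floor p = 149, quantity demanded = (157 − 149)/0.1 = 80.
Sellers' marginal cost at q' = 80: 46 + 0.34·80 = 73.2.
Δq = 252.2727 − 80 = 172.2727; wedge = 149 − 73.2 = 75.8.
The triangle = ½ × 172.2727 × 75.8 = $6529.14 thousand.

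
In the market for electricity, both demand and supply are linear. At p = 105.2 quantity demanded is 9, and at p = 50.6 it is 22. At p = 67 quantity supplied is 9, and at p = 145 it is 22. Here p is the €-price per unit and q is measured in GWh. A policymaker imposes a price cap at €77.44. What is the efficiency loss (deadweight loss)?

Demand slope = (50.6 − 105.2)/(22 − 9) = −4.2, so p = 143 − 4.2q.
Supply slope = (145 − 67)/(22 − 9) = 6, so p = 13 + 6q.
Competitive equilibrium: 143 − 4.2q = 13 + 6q → q* = 12.7451, p* = 89.4706.
At the ceiling p = 77.44, quantity supplied = (77.44 − 13)/6 = 10.74.
Willingness to pay at q' = 10.74: 143 − 4.2·10.74 = 97.892.
Δq = 12.7451 − 10.74 = 2.0051; wedge = 97.892 − 77.44 = 20.452.
Welfare loss = ½ × 2.0051 × 20.452 = €20.50.

€20.50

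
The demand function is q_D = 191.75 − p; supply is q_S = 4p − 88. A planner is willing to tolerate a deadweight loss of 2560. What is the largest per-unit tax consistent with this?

In inverse form: demand p = 191.75 − q, supply p = 22 + 0.25q.
Competitive equilibrium: 191.75 − q = 22 + 0.25q → q* = 135.8, p* = 55.95.
A tax t gives Δq = t/1.25 and wedge t, so DWL = t²/2.5.
t²/2.5 = 2560 → t² = 6400 → t = 80.

80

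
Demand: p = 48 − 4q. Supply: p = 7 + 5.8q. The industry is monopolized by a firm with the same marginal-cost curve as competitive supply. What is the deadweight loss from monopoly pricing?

7.21

Competitive equilibrium: 48 − 4q = 7 + 5.8q → q* = 4.1837, p* = 31.2653.
Marginal revenue: MR = 48 − 8q. Set MR = MC: 48 − 8q = 7 + 5.8q → q_m = 2.971.
Price p_m = 48 − 4·2.971 = 36.116; MC(q_m) = 7 + 5.8·2.971 = 24.2318.
Competitive q* = 4.1837, so Δq = 1.2127; wedge = 36.116 − 24.2318 = 11.8842.
The triangle = ½ × 1.2127 × 11.8842 = 7.21.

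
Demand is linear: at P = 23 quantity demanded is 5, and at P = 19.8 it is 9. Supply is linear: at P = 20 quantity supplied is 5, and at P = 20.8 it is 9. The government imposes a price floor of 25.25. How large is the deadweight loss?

16.89

Demand slope = (19.8 − 23)/(9 − 5) = −0.8, so P = 27 − 0.8Q.
Supply slope = (20.8 − 20)/(9 − 5) = 0.2, so P = 19 + 0.2Q.
Competitive equilibrium: 27 − 0.8Q = 19 + 0.2Q → Q* = 8, P* = 20.6.
At the floor P = 25.25, quantity demanded = (27 − 25.25)/0.8 = 2.1875.
Sellers' marginal cost at Q' = 2.1875: 19 + 0.2·2.1875 = 19.4375.
ΔQ = 8 − 2.1875 = 5.8125; wedge = 25.25 − 19.4375 = 5.8125.
The triangle = ½ × 5.8125 × 5.8125 = 16.89.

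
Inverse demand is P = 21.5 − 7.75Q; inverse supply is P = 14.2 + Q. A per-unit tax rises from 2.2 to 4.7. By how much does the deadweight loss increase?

Competitive equilibrium: 21.5 − 7.75Q = 14.2 + Q → Q* = 0.8343, P* = 15.0343.
For a per-unit tax t: ΔQ = t/8.75, so DWL = ½·t·(t/8.75) = t²/17.5.
At t = 2.2: DWL = 0.277. At t = 4.7: DWL = 1.262.
Increase = 1.262 − 0.277 = 0.99.

0.99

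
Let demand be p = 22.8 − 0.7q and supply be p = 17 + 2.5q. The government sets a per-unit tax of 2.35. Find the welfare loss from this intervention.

0.86

Competitive equilibrium: 22.8 − 0.7q = 17 + 2.5q → q* = 1.8125, p* = 21.5313.
With the tax, the buyer price exceeds the seller price by 2.35: (22.8 − 0.7q) − (17 + 2.5q) = 2.35 → q' = 1.0781.
Δq = 1.8125 − 1.0781 = 0.7344; the wedge equals the tax, 2.35.
Deadweight loss = ½ × 0.7344 × 2.35 = 0.86.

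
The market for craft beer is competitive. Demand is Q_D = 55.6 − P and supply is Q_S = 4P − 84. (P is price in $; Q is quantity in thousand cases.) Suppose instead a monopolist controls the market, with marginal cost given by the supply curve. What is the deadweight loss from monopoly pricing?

In inverse form: demand P = 55.6 − Q, supply P = 21 + 0.25Q.
Competitive equilibrium: 55.6 − Q = 21 + 0.25Q → Q* = 27.68, P* = 27.92.
Marginal revenue: MR = 55.6 − 2Q. Set MR = MC: 55.6 − 2Q = 21 + 0.25Q → Q_m = 15.3778.
Price P_m = 55.6 − 1·15.3778 = 40.2222; MC(Q_m) = 21 + 0.25·15.3778 = 24.8445.
Competitive Q* = 27.68, so ΔQ = 12.3022; wedge = 40.2222 − 24.8445 = 15.3777.
The triangle = ½ × 12.3022 × 15.3777 = $94.59 thousand.

$94.59 thousand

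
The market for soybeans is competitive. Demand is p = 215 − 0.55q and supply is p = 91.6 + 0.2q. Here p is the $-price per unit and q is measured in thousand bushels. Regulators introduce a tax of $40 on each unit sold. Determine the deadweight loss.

Competitive equilibrium: 215 − 0.55q = 91.6 + 0.2q → q* = 164.5333, p* = 124.5067.
With the tax, the buyer price exceeds the seller price by 40: (215 − 0.55q) − (91.6 + 0.2q) = 40 → q' = 111.2.
Δq = 164.5333 − 111.2 = 53.3333; the wedge equals the tax, 40.
Welfare loss = ½ × 53.3333 × 40 = $1066.67 thousand.

$1066.67 thousand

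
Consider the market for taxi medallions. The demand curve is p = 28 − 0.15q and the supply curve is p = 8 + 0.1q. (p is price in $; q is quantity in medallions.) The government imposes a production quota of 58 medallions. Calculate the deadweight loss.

$60.50

Competitive equilibrium: 28 − 0.15q = 8 + 0.1q → q* = 80, p* = 16.
At q = 58: demand price = 28 − 0.15·58 = 19.3; supply price = 8 + 0.1·58 = 13.8.
Δq = 80 − 58 = 22; wedge = 19.3 − 13.8 = 5.5.
The triangle = ½ × 22 × 5.5 = $60.50.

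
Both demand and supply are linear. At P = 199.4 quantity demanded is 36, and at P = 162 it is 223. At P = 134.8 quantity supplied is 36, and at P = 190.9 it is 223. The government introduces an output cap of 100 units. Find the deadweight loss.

1062.76

Demand slope = (162 − 199.4)/(223 − 36) = −0.2, so P = 206.6 − 0.2Q.
Supply slope = (190.9 − 134.8)/(223 − 36) = 0.3, so P = 124 + 0.3Q.
Competitive equilibrium: 206.6 − 0.2Q = 124 + 0.3Q → Q* = 165.2, P* = 173.56.
At Q = 100: demand price = 206.6 − 0.2·100 = 186.6; supply price = 124 + 0.3·100 = 154.
ΔQ = 165.2 − 100 = 65.2; wedge = 186.6 − 154 = 32.6.
Welfare loss = ½ × 65.2 × 32.6 = 1062.76.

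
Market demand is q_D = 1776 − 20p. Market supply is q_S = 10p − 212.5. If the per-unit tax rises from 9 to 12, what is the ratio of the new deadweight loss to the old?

1.778

In inverse form: demand p = 88.8 − 0.05q, supply p = 21.25 + 0.1q.
Competitive equilibrium: 88.8 − 0.05q = 21.25 + 0.1q → q* = 450.3333, p* = 66.2833.
For a per-unit tax t: Δq = t/0.15, so DWL = ½·t·(t/0.15) = t²/0.3.
At t = 9: DWL = 270. At t = 12: DWL = 480.
Ratio = (12/9)² = 1.778.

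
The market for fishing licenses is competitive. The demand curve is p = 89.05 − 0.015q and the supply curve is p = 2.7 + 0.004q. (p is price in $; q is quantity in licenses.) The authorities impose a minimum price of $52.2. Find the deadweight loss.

$41420.35

Competitive equilibrium: 89.05 − 0.015q = 2.7 + 0.004q → q* = 4544.73684, p* = 20.87895.
At the floor p = 52.2, quantity demanded = (89.05 − 52.2)/0.015 = 2456.66667.
Sellers' marginal cost at q' = 2456.66667: 2.7 + 0.004·2456.66667 = 12.52667.
Δq = 4544.73684 − 2456.66667 = 2088.07017; wedge = 52.2 − 12.52667 = 39.67333.
Deadweight loss = ½ × 2088.07017 × 39.67333 = $41420.35.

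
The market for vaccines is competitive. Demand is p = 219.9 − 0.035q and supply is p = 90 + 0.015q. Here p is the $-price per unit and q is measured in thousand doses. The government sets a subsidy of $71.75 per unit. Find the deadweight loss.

$51480.625 thousand

Competitive equilibrium: 219.9 − 0.035q = 90 + 0.015q → q* = 2598, p* = 128.97.
The subsidy lowers effective supply by 71.75: p = 18.25 + 0.015q.
New quantity: 219.9 − 0.035q = 18.25 + 0.015q → q' = 4033.
Overproduction Δq = 4033 − 2598 = 1435; wedge = subsidy = 71.75.
Deadweight loss = ½ × 1435 × 71.75 = $51480.625 thousand.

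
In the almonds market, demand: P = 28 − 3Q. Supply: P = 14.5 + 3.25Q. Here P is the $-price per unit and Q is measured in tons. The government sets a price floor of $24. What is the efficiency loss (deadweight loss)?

Competitive equilibrium: 28 − 3Q = 14.5 + 3.25Q → Q* = 2.16, P* = 21.52.
At the floor P = 24, quantity demanded = (28 − 24)/3 = 1.3333.
Sellers' marginal cost at Q' = 1.3333: 14.5 + 3.25·1.3333 = 18.8332.
ΔQ = 2.16 − 1.3333 = 0.8267; wedge = 24 − 18.8332 = 5.1668.
The triangle = ½ × 0.8267 × 5.1668 = $2.14.

$2.14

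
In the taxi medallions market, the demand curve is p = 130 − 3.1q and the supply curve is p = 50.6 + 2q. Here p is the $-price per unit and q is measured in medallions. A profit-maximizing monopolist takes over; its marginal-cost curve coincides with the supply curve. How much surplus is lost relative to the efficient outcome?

$88.34

Competitive equilibrium: 130 − 3.1q = 50.6 + 2q → q* = 15.5686, p* = 81.7373.
Marginal revenue: MR = 130 − 6.2q. Set MR = MC: 130 − 6.2q = 50.6 + 2q → q_m = 9.6829.
Price p_m = 130 − 3.1·9.6829 = 99.983; MC(q_m) = 50.6 + 2·9.6829 = 69.9658.
Competitive q* = 15.5686, so Δq = 5.8857; wedge = 99.983 − 69.9658 = 30.0172.
Deadweight loss = ½ × 5.8857 × 30.0172 = $88.34.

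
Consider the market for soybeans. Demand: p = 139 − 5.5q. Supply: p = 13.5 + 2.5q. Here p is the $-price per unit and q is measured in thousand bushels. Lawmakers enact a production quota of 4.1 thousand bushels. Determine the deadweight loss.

Competitive equilibrium: 139 − 5.5q = 13.5 + 2.5q → q* = 15.6875, p* = 52.7188.
At q = 4.1: demand price = 139 − 5.5·4.1 = 116.45; supply price = 13.5 + 2.5·4.1 = 23.75.
Δq = 15.6875 − 4.1 = 11.5875; wedge = 116.45 − 23.75 = 92.7.
DWL = ½ × 11.5875 × 92.7 = $537.08 thousand.

$537.08 thousand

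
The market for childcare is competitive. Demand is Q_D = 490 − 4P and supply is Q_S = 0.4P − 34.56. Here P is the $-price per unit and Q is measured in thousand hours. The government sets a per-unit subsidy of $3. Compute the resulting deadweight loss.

$1.64 thousand

In inverse form: demand P = 122.5 − 0.25Q, supply P = 86.4 + 2.5Q.
Competitive equilibrium: 122.5 − 0.25Q = 86.4 + 2.5Q → Q* = 13.1273, P* = 119.2182.
The subsidy lowers effective supply by 3: P = 83.4 + 2.5Q.
New quantity: 122.5 − 0.25Q = 83.4 + 2.5Q → Q' = 14.2182.
Overproduction ΔQ = 14.2182 − 13.1273 = 1.0909; wedge = subsidy = 3.
Welfare loss = ½ × 1.0909 × 3 = $1.64 thousand.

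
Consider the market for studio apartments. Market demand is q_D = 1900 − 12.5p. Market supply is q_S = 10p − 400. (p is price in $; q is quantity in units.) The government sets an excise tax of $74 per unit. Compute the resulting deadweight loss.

In inverse form: demand p = 152 − 0.08q, supply p = 40 + 0.1q.
Competitive equilibrium: 152 − 0.08q = 40 + 0.1q → q* = 622.2222, p* = 102.2222.
With the tax, the buyer price exceeds the seller price by 74: (152 − 0.08q) − (40 + 0.1q) = 74 → q' = 211.1111.
Δq = 622.2222 − 211.1111 = 411.1111; the wedge equals the tax, 74.
Deadweight loss = ½ × 411.1111 × 74 = $15211.11.

$15211.11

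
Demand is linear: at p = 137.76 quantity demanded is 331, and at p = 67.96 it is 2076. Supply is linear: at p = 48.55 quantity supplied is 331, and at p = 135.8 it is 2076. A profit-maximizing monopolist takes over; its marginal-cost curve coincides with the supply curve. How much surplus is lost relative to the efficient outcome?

Demand slope = (67.96 − 137.76)/(2076 − 331) = −0.04, so p = 151 − 0.04q.
Supply slope = (135.8 − 48.55)/(2076 − 331) = 0.05, so p = 32 + 0.05q.
Competitive equilibrium: 151 − 0.04q = 32 + 0.05q → q* = 1322.2222, p* = 98.1111.
Marginal revenue: MR = 151 − 0.08q. Set MR = MC: 151 − 0.08q = 32 + 0.05q → q_m = 915.3846.
Price p_m = 151 − 0.04·915.3846 = 114.3846; MC(q_m) = 32 + 0.05·915.3846 = 77.7692.
Competitive q* = 1322.2222, so Δq = 406.8376; wedge = 114.3846 − 77.7692 = 36.6154.
Welfare loss = ½ × 406.8376 × 36.6154 = 7448.26.

7448.26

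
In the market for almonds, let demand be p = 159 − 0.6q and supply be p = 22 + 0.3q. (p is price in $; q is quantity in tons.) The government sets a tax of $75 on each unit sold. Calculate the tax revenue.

$5166.67

Competitive equilibrium: 159 − 0.6q = 22 + 0.3q → q* = 152.2222, p* = 67.6667.
With the tax, the buyer price exceeds the seller price by 75: (159 − 0.6q) − (22 + 0.3q) = 75 → q' = 68.8889.
Tax revenue = 75 × 68.8889 = $5166.67.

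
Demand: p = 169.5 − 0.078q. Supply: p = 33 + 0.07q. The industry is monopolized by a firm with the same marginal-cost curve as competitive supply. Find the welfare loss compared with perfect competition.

7498.01

Competitive equilibrium: 169.5 − 0.078q = 33 + 0.07q → q* = 922.2973, p* = 97.5608.
Marginal revenue: MR = 169.5 − 0.156q. Set MR = MC: 169.5 − 0.156q = 33 + 0.07q → q_m = 603.9823.
Price p_m = 169.5 − 0.078·603.9823 = 122.3894; MC(q_m) = 33 + 0.07·603.9823 = 75.2788.
Competitive q* = 922.2973, so Δq = 318.315; wedge = 122.3894 − 75.2788 = 47.1106.
Welfare loss = ½ × 318.315 × 47.1106 = 7498.01.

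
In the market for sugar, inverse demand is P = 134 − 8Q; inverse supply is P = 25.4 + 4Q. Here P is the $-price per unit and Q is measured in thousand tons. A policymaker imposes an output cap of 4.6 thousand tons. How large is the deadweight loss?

$118.815 thousand

Competitive equilibrium: 134 − 8Q = 25.4 + 4Q → Q* = 9.05, P* = 61.6.
At Q = 4.6: demand price = 134 − 8·4.6 = 97.2; supply price = 25.4 + 4·4.6 = 43.8.
ΔQ = 9.05 − 4.6 = 4.45; wedge = 97.2 − 43.8 = 53.4.
Welfare loss = ½ × 4.45 × 53.4 = $118.815 thousand.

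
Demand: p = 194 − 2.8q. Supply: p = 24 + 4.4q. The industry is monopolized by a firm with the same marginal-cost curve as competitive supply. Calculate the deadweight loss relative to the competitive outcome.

157.34

Competitive equilibrium: 194 − 2.8q = 24 + 4.4q → q* = 23.6111, p* = 127.8889.
Marginal revenue: MR = 194 − 5.6q. Set MR = MC: 194 − 5.6q = 24 + 4.4q → q_m = 17.
Price p_m = 194 − 2.8·17 = 146.4; MC(q_m) = 24 + 4.4·17 = 98.8.
Competitive q* = 23.6111, so Δq = 6.6111; wedge = 146.4 − 98.8 = 47.6.
Welfare loss = ½ × 6.6111 × 47.6 = 157.34.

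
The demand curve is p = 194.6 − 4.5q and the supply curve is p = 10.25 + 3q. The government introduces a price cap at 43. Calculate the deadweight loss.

Competitive equilibrium: 194.6 − 4.5q = 10.25 + 3q → q* = 24.58, p* = 83.99.
At the ceiling p = 43, quantity supplied = (43 − 10.25)/3 = 10.916667.
Willingness to pay at q' = 10.916667: 194.6 − 4.5·10.916667 = 145.474999.
Δq = 24.58 − 10.916667 = 13.663333; wedge = 145.474999 − 43 = 102.474999.
The triangle = ½ × 13.663333 × 102.474999 = 700.08.

700.08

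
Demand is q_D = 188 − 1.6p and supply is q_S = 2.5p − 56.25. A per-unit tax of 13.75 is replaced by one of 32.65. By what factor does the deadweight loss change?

5.638

In inverse form: demand p = 117.5 − 0.625q, supply p = 22.5 + 0.4q.
Competitive equilibrium: 117.5 − 0.625q = 22.5 + 0.4q → q* = 92.6829, p* = 59.5732.
For a per-unit tax t: Δq = t/1.025, so DWL = ½·t·(t/1.025) = t²/2.05.
At t = 13.75: DWL = 92.226. At t = 32.65: DWL = 520.011.
Ratio = (32.65/13.75)² = 5.638.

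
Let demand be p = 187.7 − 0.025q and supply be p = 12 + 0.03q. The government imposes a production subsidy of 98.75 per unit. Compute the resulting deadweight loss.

Competitive equilibrium: 187.7 − 0.025q = 12 + 0.03q → q* = 3194.5455, p* = 107.8364.
The subsidy lowers effective supply by 98.75: p = 0.03q − 86.75.
New quantity: 187.7 − 0.025q = 0.03q − 86.75 → q' = 4990.
Overproduction Δq = 4990 − 3194.5455 = 1795.4545; wedge = subsidy = 98.75.
Welfare loss = ½ × 1795.4545 × 98.75 = 88650.57.

88650.57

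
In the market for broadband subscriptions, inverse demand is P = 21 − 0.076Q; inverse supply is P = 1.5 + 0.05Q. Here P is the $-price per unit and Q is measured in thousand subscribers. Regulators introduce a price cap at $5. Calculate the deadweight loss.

$452.63 thousand

Competitive equilibrium: 21 − 0.076Q = 1.5 + 0.05Q → Q* = 154.7619, P* = 9.2381.
At the ceiling P = 5, quantity supplied = (5 − 1.5)/0.05 = 70.
Willingness to pay at Q' = 70: 21 − 0.076·70 = 15.68.
ΔQ = 154.7619 − 70 = 84.7619; wedge = 15.68 − 5 = 10.68.
Deadweight loss = ½ × 84.7619 × 10.68 = $452.63 thousand.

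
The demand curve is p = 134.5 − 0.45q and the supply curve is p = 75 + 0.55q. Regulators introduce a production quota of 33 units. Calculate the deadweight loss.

Competitive equilibrium: 134.5 − 0.45q = 75 + 0.55q → q* = 59.5, p* = 107.725.
At q = 33: demand price = 134.5 − 0.45·33 = 119.65; supply price = 75 + 0.55·33 = 93.15.
Δq = 59.5 − 33 = 26.5; wedge = 119.65 − 93.15 = 26.5.
DWL = ½ × 26.5 × 26.5 = 351.125.

351.125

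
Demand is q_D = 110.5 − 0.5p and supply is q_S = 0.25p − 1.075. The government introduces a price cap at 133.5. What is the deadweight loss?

In inverse form: demand p = 221 − 2q, supply p = 4.3 + 4q.
Competitive equilibrium: 221 − 2q = 4.3 + 4q → q* = 36.1167, p* = 148.7667.
At the ceiling p = 133.5, quantity supplied = (133.5 − 4.3)/4 = 32.3.
Willingness to pay at q' = 32.3: 221 − 2·32.3 = 156.4.
Δq = 36.1167 − 32.3 = 3.8167; wedge = 156.4 − 133.5 = 22.9.
DWL = ½ × 3.8167 × 22.9 = 43.70.

43.70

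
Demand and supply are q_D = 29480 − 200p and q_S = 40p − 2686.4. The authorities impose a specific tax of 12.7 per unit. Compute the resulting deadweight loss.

2688.17

In inverse form: demand p = 147.4 − 0.005q, supply p = 67.16 + 0.025q.
Competitive equilibrium: 147.4 − 0.005q = 67.16 + 0.025q → q* = 2674.6667, p* = 134.0267.
With the tax, the buyer price exceeds the seller price by 12.7: (147.4 − 0.005q) − (67.16 + 0.025q) = 12.7 → q' = 2251.3333.
Δq = 2674.6667 − 2251.3333 = 423.3334; the wedge equals the tax, 12.7.
The triangle = ½ × 423.3334 × 12.7 = 2688.17.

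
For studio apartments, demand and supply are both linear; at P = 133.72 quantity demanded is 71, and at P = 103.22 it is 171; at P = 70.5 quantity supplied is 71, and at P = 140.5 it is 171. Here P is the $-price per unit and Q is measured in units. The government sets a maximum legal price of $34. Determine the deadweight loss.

Demand slope = (103.22 − 133.72)/(171 − 71) = −0.305, so P = 155.375 − 0.305Q.
Supply slope = (140.5 − 70.5)/(171 − 71) = 0.7, so P = 20.8 + 0.7Q.
Competitive equilibrium: 155.375 − 0.305Q = 20.8 + 0.7Q → Q* = 133.90547, P* = 114.53383.
At the ceiling P = 34, quantity supplied = (34 − 20.8)/0.7 = 18.85714.
Willingness to pay at Q' = 18.85714: 155.375 − 0.305·18.85714 = 149.62357.
ΔQ = 133.90547 − 18.85714 = 115.04833; wedge = 149.62357 − 34 = 115.62357.
Welfare loss = ½ × 115.04833 × 115.62357 = $6651.15.

$6651.15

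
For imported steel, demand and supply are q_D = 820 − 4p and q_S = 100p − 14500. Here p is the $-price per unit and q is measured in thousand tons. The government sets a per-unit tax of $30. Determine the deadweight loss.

$1730.77 thousand

In inverse form: demand p = 205 − 0.25q, supply p = 145 + 0.01q.
Competitive equilibrium: 205 − 0.25q = 145 + 0.01q → q* = 230.7692, p* = 147.3077.
With the tax, the buyer price exceeds the seller price by 30: (205 − 0.25q) − (145 + 0.01q) = 30 → q' = 115.3846.
Δq = 230.7692 − 115.3846 = 115.3846; the wedge equals the tax, 30.
Welfare loss = ½ × 115.3846 × 30 = $1730.77 thousand.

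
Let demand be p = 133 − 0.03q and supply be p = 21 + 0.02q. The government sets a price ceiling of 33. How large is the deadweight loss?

Competitive equilibrium: 133 − 0.03q = 21 + 0.02q → q* = 2240, p* = 65.8.
At the ceiling p = 33, quantity supplied = (33 − 21)/0.02 = 600.
Willingness to pay at q' = 600: 133 − 0.03·600 = 115.
Δq = 2240 − 600 = 1640; wedge = 115 − 33 = 82.
DWL = ½ × 1640 × 82 = 67240.

67240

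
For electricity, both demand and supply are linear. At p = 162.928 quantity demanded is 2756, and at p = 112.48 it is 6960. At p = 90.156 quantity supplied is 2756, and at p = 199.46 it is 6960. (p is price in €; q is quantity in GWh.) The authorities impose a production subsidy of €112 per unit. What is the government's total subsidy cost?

€853263.16

Demand slope = (112.48 − 162.928)/(6960 − 2756) = −0.012, so p = 196 − 0.012q.
Supply slope = (199.46 − 90.156)/(6960 − 2756) = 0.026, so p = 18.5 + 0.026q.
Competitive equilibrium: 196 − 0.012q = 18.5 + 0.026q → q* = 4671.0526, p* = 139.9474.
The subsidy lowers effective supply by 112: p = 0.026q − 93.5.
New quantity: 196 − 0.012q = 0.026q − 93.5 → q' = 7618.4211.
Total subsidy cost = 112 × 7618.4211 = €853263.16.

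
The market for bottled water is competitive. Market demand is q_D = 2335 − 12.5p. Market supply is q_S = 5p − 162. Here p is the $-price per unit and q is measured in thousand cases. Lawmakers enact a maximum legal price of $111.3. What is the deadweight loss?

In inverse form: demand p = 186.8 − 0.08q, supply p = 32.4 + 0.2q.
Competitive equilibrium: 186.8 − 0.08q = 32.4 + 0.2q → q* = 551.4286, p* = 142.6857.
At the ceiling p = 111.3, quantity supplied = (111.3 − 32.4)/0.2 = 394.5.
Willingness to pay at q' = 394.5: 186.8 − 0.08·394.5 = 155.24.
Δq = 551.4286 − 394.5 = 156.9286; wedge = 155.24 − 111.3 = 43.94.
Welfare loss = ½ × 156.9286 × 43.94 = $3447.72 thousand.

$3447.72 thousand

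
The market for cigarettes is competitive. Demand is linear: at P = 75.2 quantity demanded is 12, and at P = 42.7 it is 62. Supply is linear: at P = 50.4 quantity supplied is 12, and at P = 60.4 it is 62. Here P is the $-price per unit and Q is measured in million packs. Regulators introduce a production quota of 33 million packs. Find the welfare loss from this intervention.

$28.41 million

Demand slope = (42.7 − 75.2)/(62 − 12) = −0.65, so P = 83 − 0.65Q.
Supply slope = (60.4 − 50.4)/(62 − 12) = 0.2, so P = 48 + 0.2Q.
Competitive equilibrium: 83 − 0.65Q = 48 + 0.2Q → Q* = 41.1765, P* = 56.2353.
At Q = 33: demand price = 83 − 0.65·33 = 61.55; supply price = 48 + 0.2·33 = 54.6.
ΔQ = 41.1765 − 33 = 8.1765; wedge = 61.55 − 54.6 = 6.95.
Deadweight loss = ½ × 8.1765 × 6.95 = $28.41 million.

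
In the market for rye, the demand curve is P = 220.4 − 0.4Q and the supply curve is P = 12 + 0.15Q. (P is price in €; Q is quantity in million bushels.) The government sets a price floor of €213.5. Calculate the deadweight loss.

Competitive equilibrium: 220.4 − 0.4Q = 12 + 0.15Q → Q* = 378.9091, P* = 68.8364.
At the floor P = 213.5, quantity demanded = (220.4 − 213.5)/0.4 = 17.25.
Sellers' marginal cost at Q' = 17.25: 12 + 0.15·17.25 = 14.5875.
ΔQ = 378.9091 − 17.25 = 361.6591; wedge = 213.5 − 14.5875 = 198.9125.
Deadweight loss = ½ × 361.6591 × 198.9125 = €35969.26 million.

€35969.26 million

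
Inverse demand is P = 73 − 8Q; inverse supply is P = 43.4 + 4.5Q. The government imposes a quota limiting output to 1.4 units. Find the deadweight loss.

Competitive equilibrium: 73 − 8Q = 43.4 + 4.5Q → Q* = 2.368, P* = 54.056.
At Q = 1.4: demand price = 73 − 8·1.4 = 61.8; supply price = 43.4 + 4.5·1.4 = 49.7.
ΔQ = 2.368 − 1.4 = 0.968; wedge = 61.8 − 49.7 = 12.1.
Welfare loss = ½ × 0.968 × 12.1 = 5.86.

5.86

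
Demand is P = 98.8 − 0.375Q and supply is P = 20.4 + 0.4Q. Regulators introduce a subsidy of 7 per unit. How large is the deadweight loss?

31.61

Competitive equilibrium: 98.8 − 0.375Q = 20.4 + 0.4Q → Q* = 101.1613, P* = 60.8645.
The subsidy lowers effective supply by 7: P = 13.4 + 0.4Q.
New quantity: 98.8 − 0.375Q = 13.4 + 0.4Q → Q' = 110.1935.
Overproduction ΔQ = 110.1935 − 101.1613 = 9.0322; wedge = subsidy = 7.
The triangle = ½ × 9.0322 × 7 = 31.61.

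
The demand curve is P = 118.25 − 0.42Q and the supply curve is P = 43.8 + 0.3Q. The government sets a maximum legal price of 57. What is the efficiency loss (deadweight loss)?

Competitive equilibrium: 118.25 − 0.42Q = 43.8 + 0.3Q → Q* = 103.4028, P* = 74.8208.
At the ceiling P = 57, quantity supplied = (57 − 43.8)/0.3 = 44.
Willingness to pay at Q' = 44: 118.25 − 0.42·44 = 99.77.
ΔQ = 103.4028 − 44 = 59.4028; wedge = 99.77 − 57 = 42.77.
Welfare loss = ½ × 59.4028 × 42.77 = 1270.33.

1270.33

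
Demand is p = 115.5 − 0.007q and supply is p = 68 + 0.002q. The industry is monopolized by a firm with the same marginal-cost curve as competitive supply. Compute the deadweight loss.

23992.24

Competitive equilibrium: 115.5 − 0.007q = 68 + 0.002q → q* = 5277.77778, p* = 78.55556.
Marginal revenue: MR = 115.5 − 0.014q. Set MR = MC: 115.5 − 0.014q = 68 + 0.002q → q_m = 2968.75.
Price p_m = 115.5 − 0.007·2968.75 = 94.71875; MC(q_m) = 68 + 0.002·2968.75 = 73.9375.
Competitive q* = 5277.77778, so Δq = 2309.02778; wedge = 94.71875 − 73.9375 = 20.78125.
Deadweight loss = ½ × 2309.02778 × 20.78125 = 23992.24.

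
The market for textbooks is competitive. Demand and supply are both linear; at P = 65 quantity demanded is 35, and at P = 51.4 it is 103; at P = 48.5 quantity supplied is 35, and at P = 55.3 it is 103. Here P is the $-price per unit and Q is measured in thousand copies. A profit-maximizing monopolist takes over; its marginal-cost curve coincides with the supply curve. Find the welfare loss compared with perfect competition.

$194.40 thousand

Demand slope = (51.4 − 65)/(103 − 35) = −0.2, so P = 72 − 0.2Q.
Supply slope = (55.3 − 48.5)/(103 − 35) = 0.1, so P = 45 + 0.1Q.
Competitive equilibrium: 72 − 0.2Q = 45 + 0.1Q → Q* = 90, P* = 54.
Marginal revenue: MR = 72 − 0.4Q. Set MR = MC: 72 − 0.4Q = 45 + 0.1Q → Q_m = 54.
Price P_m = 72 − 0.2·54 = 61.2; MC(Q_m) = 45 + 0.1·54 = 50.4.
Competitive Q* = 90, so ΔQ = 36; wedge = 61.2 − 50.4 = 10.8.
Deadweight loss = ½ × 36 × 10.8 = $194.40 thousand.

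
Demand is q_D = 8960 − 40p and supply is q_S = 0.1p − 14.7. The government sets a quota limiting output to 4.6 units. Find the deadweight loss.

In inverse form: demand p = 224 − 0.025q, supply p = 147 + 10q.
Competitive equilibrium: 224 − 0.025q = 147 + 10q → q* = 7.6808, p* = 223.808.
At q = 4.6: demand price = 224 − 0.025·4.6 = 223.885; supply price = 147 + 10·4.6 = 193.
Δq = 7.6808 − 4.6 = 3.0808; wedge = 223.885 − 193 = 30.885.
Deadweight loss = ½ × 3.0808 × 30.885 = 47.58.

47.58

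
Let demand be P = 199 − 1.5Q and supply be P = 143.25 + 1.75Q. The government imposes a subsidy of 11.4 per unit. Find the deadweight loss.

Competitive equilibrium: 199 − 1.5Q = 143.25 + 1.75Q → Q* = 17.1538, P* = 173.2692.
The subsidy lowers effective supply by 11.4: P = 131.85 + 1.75Q.
New quantity: 199 − 1.5Q = 131.85 + 1.75Q → Q' = 20.6615.
Overproduction ΔQ = 20.6615 − 17.1538 = 3.5077; wedge = subsidy = 11.4.
Deadweight loss = ½ × 3.5077 × 11.4 = 19.99.

19.99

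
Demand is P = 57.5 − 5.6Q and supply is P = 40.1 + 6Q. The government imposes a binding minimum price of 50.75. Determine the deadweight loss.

0.50

Competitive equilibrium: 57.5 − 5.6Q = 40.1 + 6Q → Q* = 1.5, P* = 49.1.
At the floor P = 50.75, quantity demanded = (57.5 − 50.75)/5.6 = 1.2054.
Sellers' marginal cost at Q' = 1.2054: 40.1 + 6·1.2054 = 47.3324.
ΔQ = 1.5 − 1.2054 = 0.2946; wedge = 50.75 − 47.3324 = 3.4176.
Welfare loss = ½ × 0.2946 × 3.4176 = 0.50.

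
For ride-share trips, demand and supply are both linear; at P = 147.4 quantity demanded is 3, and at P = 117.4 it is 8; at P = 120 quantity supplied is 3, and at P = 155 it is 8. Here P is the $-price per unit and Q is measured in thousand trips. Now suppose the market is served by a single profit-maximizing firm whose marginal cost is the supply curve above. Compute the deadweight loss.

Demand slope = (117.4 − 147.4)/(8 − 3) = −6, so P = 165.4 − 6Q.
Supply slope = (155 − 120)/(8 − 3) = 7, so P = 99 + 7Q.
Competitive equilibrium: 165.4 − 6Q = 99 + 7Q → Q* = 5.1077, P* = 134.7538.
Marginal revenue: MR = 165.4 − 12Q. Set MR = MC: 165.4 − 12Q = 99 + 7Q → Q_m = 3.4947.
Price P_m = 165.4 − 6·3.4947 = 144.4318; MC(Q_m) = 99 + 7·3.4947 = 123.4629.
Competitive Q* = 5.1077, so ΔQ = 1.613; wedge = 144.4318 − 123.4629 = 20.9689.
Welfare loss = ½ × 1.613 × 20.9689 = $16.91 thousand.

$16.91 thousand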